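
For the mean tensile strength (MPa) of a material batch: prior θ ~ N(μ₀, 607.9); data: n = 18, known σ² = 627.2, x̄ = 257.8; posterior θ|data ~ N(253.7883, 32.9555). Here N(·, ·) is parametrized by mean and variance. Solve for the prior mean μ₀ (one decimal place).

μ₀ = 183.8

With known observation variance, the Normal–Normal posterior has precision τ_n = τ₀ + n/σ² and mean μ_n = (τ₀μ₀ + (n/σ²)x̄)/τ_n.
Here τ₀ = 1/607.9 = 0.001645 and τ_data = 18/627.2 = 0.028699, so τ_n = 0.030344.
Rearranging for μ₀: μ₀ = (μ_n·τ_n − τ_data·x̄)/τ₀ = (253.7883·0.030344 − 0.028699·257.8) / 0.001645 = 0.302350/0.001645 ≈ 183.8.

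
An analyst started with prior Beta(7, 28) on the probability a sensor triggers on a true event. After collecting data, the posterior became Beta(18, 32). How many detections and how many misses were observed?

11 detections and 4 misses

Beta is conjugate to the binomial likelihood: posterior = Beta(α+s, β+f).
Match parameters: s=18−7=11, f=32−28=4.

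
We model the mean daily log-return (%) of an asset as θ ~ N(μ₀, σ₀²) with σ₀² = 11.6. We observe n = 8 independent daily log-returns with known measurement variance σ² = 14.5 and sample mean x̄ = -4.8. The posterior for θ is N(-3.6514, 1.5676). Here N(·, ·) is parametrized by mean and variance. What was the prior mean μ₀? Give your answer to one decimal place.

μ₀ = 3.7

The posterior mean is a precision-weighted average: μ_n = (τ₀μ₀ + τ_data·x̄)/(τ₀+τ_data), with τ₀=1/σ₀² and τ_data=n/σ².
Here τ₀ = 1/11.6 = 0.086207 and τ_data = 8/14.5 = 0.551724, so τ_n = 0.637931.
Rearranging for μ₀: μ₀ = (μ_n·τ_n − τ_data·x̄)/τ₀ = (-3.6514·0.637931 − 0.551724·-4.8) / 0.086207 = 0.318934/0.086207 ≈ 3.7.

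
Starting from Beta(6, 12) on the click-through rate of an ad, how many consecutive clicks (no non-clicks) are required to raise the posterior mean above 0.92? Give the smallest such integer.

After k clicks and 0 non-clicks the posterior is Beta(6+k, 12), with mean (6+k)/(6+12+k).
Set (6+k)/(18+k) > 0.92 and solve: k > (0.92·18 − 6)/(1 − 0.92) = 132.000.
The smallest integer exceeding 132.000 is 133.

k = 133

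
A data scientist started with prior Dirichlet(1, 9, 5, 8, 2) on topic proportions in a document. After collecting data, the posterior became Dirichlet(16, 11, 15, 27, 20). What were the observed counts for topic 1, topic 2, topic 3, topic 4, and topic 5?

For a Dirichlet(α) prior with multinomial counts c, the posterior is Dirichlet(α + c) componentwise.
Counts are posterior − prior componentwise: 16−1=15, 11−9=2, 15−5=10, 27−8=19, 20−2=18.

counts (15, 2, 10, 19, 18)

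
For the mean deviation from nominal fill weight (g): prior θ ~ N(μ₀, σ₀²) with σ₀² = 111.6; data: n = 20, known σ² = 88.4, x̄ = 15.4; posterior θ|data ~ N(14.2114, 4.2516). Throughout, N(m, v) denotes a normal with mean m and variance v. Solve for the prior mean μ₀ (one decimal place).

With known observation variance, the Normal–Normal posterior has precision τ_n = τ₀ + n/σ² and mean μ_n = (τ₀μ₀ + (n/σ²)x̄)/τ_n.
Here τ₀ = 1/111.6 = 0.008961 and τ_data = 20/88.4 = 0.226244, so τ_n = 0.235205.
Rearranging for μ₀: μ₀ = (μ_n·τ_n − τ_data·x̄)/τ₀ = (14.2114·0.235205 − 0.226244·15.4) / 0.008961 = -0.141565/0.008961 ≈ -15.8.

μ₀ = -15.8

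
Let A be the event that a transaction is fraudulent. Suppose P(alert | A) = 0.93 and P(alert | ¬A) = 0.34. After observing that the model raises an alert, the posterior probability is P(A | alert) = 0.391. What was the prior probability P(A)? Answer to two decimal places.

P(A) = 0.19

Bayes' rule in odds form gives O(A|E) = O(A)·[P(E|A)/P(E|¬A)], hence O(A) = O(A|E)/LR.
Posterior odds = 0.391/(1−0.391) = 0.6420. LR = 0.93/0.34 = 2.7353.
Prior odds = 0.6420/2.7353 = 0.2347, so P(A) = 0.2347/(1+0.2347) ≈ 0.19.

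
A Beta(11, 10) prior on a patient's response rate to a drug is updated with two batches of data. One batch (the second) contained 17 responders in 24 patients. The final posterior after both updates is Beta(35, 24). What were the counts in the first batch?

7 responders and 7 non-responders

Because Beta–binomial updating is additive in the counts, the combined data contributed (α_post−α_prior, β_post−β_prior) successes and failures.
Total across both batches: 35−11=24 responders, 24−10=14 non-responders.
Subtract the second batch: 24−17=7 responders and 14−7=7 non-responders.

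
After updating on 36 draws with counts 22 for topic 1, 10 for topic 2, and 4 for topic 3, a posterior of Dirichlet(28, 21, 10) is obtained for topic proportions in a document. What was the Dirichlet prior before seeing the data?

For a Dirichlet(α) prior with multinomial counts c, the posterior is Dirichlet(α + c) componentwise.
Subtract each count from the matching posterior parameter: 28−22=6, 21−10=11, 10−4=6.

Dirichlet(6, 11, 6)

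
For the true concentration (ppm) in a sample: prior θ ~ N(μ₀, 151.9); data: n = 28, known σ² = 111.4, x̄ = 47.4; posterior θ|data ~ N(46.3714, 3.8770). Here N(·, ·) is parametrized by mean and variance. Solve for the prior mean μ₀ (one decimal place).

μ₀ = 7.1

With known observation variance, the Normal–Normal posterior has precision τ_n = τ₀ + n/σ² and mean μ_n = (τ₀μ₀ + (n/σ²)x̄)/τ_n.
Here τ₀ = 1/151.9 = 0.006583 and τ_data = 28/111.4 = 0.251346, so τ_n = 0.257929.
Rearranging for μ₀: μ₀ = (μ_n·τ_n − τ_data·x̄)/τ₀ = (46.3714·0.257929 − 0.251346·47.4) / 0.006583 = 0.046728/0.006583 ≈ 7.1.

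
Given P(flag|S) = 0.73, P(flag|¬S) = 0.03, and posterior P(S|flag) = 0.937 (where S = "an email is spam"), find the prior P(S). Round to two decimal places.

P(S) = 0.38

In odds form, posterior odds = prior odds × likelihood ratio, so prior odds = posterior odds ÷ LR.
Posterior odds = 0.937/(1−0.937) = 14.8730. LR = 0.73/0.03 = 24.3333.
Prior odds = 14.8730/24.3333 = 0.6112, so P(S) = 0.6112/(1+0.6112) ≈ 0.38.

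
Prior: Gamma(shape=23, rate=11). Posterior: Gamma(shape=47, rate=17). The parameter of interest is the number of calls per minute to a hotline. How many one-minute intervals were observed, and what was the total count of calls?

Gamma–Poisson conjugacy: posterior shape = α + Σxᵢ, posterior rate = β + n.
Matching: Σxᵢ = 47 − 23 = 24 and n = 17 − 11 = 6.

n = 6 one-minute intervals with total 24 calls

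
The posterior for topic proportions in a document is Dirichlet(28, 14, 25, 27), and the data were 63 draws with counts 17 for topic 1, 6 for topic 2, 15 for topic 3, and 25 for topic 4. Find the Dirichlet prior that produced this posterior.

For a Dirichlet(α) prior with multinomial counts c, the posterior is Dirichlet(α + c) componentwise.
Subtract each count from the matching posterior parameter: 28−17=11, 14−6=8, 25−15=10, 27−25=2.

Dirichlet(11, 8, 10, 2)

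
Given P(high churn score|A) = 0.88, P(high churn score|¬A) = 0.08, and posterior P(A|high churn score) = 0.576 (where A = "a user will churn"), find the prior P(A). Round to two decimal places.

In odds form, posterior odds = prior odds × likelihood ratio, so prior odds = posterior odds ÷ LR.
Posterior odds = 0.576/(1−0.576) = 1.3585. LR = 0.88/0.08 = 11.0000.
Prior odds = 1.3585/11.0000 = 0.1235, so P(A) = 0.1235/(1+0.1235) ≈ 0.11.

P(A) = 0.11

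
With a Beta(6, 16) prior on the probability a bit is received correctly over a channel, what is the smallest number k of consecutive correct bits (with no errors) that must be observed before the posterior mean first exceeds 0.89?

After k correct bits and 0 errors the posterior is Beta(6+k, 16), with mean (6+k)/(6+16+k).
Set (6+k)/(22+k) > 0.89 and solve: k > (0.89·22 − 6)/(1 − 0.89) = 123.455.
The smallest integer exceeding 123.455 is 124.

k = 124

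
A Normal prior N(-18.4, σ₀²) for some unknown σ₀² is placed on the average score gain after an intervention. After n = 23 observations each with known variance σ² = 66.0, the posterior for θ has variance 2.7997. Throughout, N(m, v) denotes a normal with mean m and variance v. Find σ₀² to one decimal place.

For the Normal–Normal model with known σ², precisions add: τ_n = τ₀ + n/σ².
So 1/σ₀² = 1/2.7997 − 23/66.0 = 0.357181 − 0.348485 = 0.008696.
Hence σ₀² = 1/0.008696 ≈ 115.0.

σ₀² = 115.0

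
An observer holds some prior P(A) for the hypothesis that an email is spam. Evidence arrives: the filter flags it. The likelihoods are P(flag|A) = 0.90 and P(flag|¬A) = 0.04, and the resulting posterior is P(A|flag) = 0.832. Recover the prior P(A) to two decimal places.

In odds form, posterior odds = prior odds × likelihood ratio, so prior odds = posterior odds ÷ LR.
Posterior odds = 0.832/(1−0.832) = 4.9524. LR = 0.90/0.04 = 22.5000.
Prior odds = 4.9524/22.5000 = 0.2201, so P(A) = 0.2201/(1+0.2201) ≈ 0.18.

P(A) = 0.18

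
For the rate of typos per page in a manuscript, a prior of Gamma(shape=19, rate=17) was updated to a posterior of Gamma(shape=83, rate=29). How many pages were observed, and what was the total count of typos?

n = 12 pages with total 64 typos

Gamma–Poisson conjugacy: posterior shape = α + Σxᵢ, posterior rate = β + n.
Matching: Σxᵢ = 83 − 19 = 64 and n = 29 − 17 = 12.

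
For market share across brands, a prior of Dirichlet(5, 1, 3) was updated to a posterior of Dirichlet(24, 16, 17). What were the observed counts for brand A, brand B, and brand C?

counts (19, 15, 14)

For a Dirichlet(α) prior with multinomial counts c, the posterior is Dirichlet(α + c) componentwise.
Counts are posterior − prior componentwise: 24−5=19, 16−1=15, 17−3=14.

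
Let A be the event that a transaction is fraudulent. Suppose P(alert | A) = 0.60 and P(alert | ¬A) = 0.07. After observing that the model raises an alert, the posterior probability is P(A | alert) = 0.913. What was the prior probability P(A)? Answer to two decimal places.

In odds form, posterior odds = prior odds × likelihood ratio, so prior odds = posterior odds ÷ LR.
Posterior odds = 0.913/(1−0.913) = 10.4943. LR = 0.60/0.07 = 8.5714.
Prior odds = 10.4943/8.5714 = 1.2243, so P(A) = 1.2243/(1+1.2243) ≈ 0.55.

P(A) = 0.55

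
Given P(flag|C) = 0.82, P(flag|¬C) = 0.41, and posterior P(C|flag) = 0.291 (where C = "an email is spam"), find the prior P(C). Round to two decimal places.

Bayes' rule in odds form gives O(C|E) = O(C)·[P(E|C)/P(E|¬C)], hence O(C) = O(C|E)/LR.
Posterior odds = 0.291/(1−0.291) = 0.4104. LR = 0.82/0.41 = 2.0000.
Prior odds = 0.4104/2.0000 = 0.2052, so P(C) = 0.2052/(1+0.2052) ≈ 0.17.

P(C) = 0.17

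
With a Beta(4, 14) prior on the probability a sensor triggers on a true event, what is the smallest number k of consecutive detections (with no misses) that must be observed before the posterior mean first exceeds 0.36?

k = 4

After k detections and 0 misses the posterior is Beta(4+k, 14), with mean (4+k)/(4+14+k).
Set (4+k)/(18+k) > 0.36 and solve: k > (0.36·18 − 4)/(1 − 0.36) = 3.875.
The smallest integer exceeding 3.875 is 4, and checking k=4: (8)/(22) = 0.3636 > 0.36.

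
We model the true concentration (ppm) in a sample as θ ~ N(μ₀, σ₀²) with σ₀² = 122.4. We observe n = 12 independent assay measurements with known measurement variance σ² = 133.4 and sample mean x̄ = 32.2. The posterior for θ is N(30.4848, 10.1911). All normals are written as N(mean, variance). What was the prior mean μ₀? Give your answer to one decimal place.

With known observation variance, the Normal–Normal posterior has precision τ_n = τ₀ + n/σ² and mean μ_n = (τ₀μ₀ + (n/σ²)x̄)/τ_n.
Here τ₀ = 1/122.4 = 0.008170 and τ_data = 12/133.4 = 0.089955, so τ_n = 0.098125.
Rearranging for μ₀: μ₀ = (μ_n·τ_n − τ_data·x̄)/τ₀ = (30.4848·0.098125 − 0.089955·32.2) / 0.008170 = 0.094770/0.008170 ≈ 11.6.

μ₀ = 11.6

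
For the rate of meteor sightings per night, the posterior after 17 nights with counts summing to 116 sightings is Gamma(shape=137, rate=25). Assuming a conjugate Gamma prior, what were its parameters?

Gamma–Poisson conjugacy: posterior shape = α + Σxᵢ, posterior rate = β + n.
So α = 137 − 116 = 21 and β = 25 − 17 = 8.

Gamma(shape=21, rate=8)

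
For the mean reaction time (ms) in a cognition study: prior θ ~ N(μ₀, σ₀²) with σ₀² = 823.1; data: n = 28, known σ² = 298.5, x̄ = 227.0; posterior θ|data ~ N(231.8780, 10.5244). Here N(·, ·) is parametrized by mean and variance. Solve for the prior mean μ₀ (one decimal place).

μ₀ = 608.5

The posterior mean is a precision-weighted average: μ_n = (τ₀μ₀ + τ_data·x̄)/(τ₀+τ_data), with τ₀=1/σ₀² and τ_data=n/σ².
Here τ₀ = 1/823.1 = 0.001215 and τ_data = 28/298.5 = 0.093802, so τ_n = 0.095017.
Rearranging for μ₀: μ₀ = (μ_n·τ_n − τ_data·x̄)/τ₀ = (231.8780·0.095017 − 0.093802·227.0) / 0.001215 = 0.739298/0.001215 ≈ 608.5.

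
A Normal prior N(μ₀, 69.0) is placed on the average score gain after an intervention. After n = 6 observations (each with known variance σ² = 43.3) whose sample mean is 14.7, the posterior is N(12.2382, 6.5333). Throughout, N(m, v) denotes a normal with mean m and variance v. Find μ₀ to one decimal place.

The posterior mean is a precision-weighted average: μ_n = (τ₀μ₀ + τ_data·x̄)/(τ₀+τ_data), with τ₀=1/σ₀² and τ_data=n/σ².
Here τ₀ = 1/69.0 = 0.014493 and τ_data = 6/43.3 = 0.138568, so τ_n = 0.153061.
Rearranging for μ₀: μ₀ = (μ_n·τ_n − τ_data·x̄)/τ₀ = (12.2382·0.153061 − 0.138568·14.7) / 0.014493 = -0.163758/0.014493 ≈ -11.3.

μ₀ = -11.3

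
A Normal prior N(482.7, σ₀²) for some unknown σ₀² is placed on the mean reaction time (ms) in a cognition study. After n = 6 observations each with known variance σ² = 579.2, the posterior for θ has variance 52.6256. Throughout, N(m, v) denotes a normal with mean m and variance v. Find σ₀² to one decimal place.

σ₀² = 115.7

Posterior precision equals prior precision plus data precision: 1/σ_n² = 1/σ₀² + n/σ².
So 1/σ₀² = 1/52.6256 − 6/579.2 = 0.019002 − 0.010359 = 0.008643.
Hence σ₀² = 1/0.008643 ≈ 115.7.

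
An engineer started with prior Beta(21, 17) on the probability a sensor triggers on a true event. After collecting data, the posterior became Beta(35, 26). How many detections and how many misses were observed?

Under Beta–binomial conjugacy the posterior parameters are (α+s, β+f).
Match parameters: s=35−21=14, f=26−17=9.

14 detections and 9 misses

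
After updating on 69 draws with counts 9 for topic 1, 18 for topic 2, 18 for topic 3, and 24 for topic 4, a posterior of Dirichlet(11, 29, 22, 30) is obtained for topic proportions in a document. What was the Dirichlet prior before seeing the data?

For a Dirichlet(α) prior with multinomial counts c, the posterior is Dirichlet(α + c) componentwise.
Subtract each count from the matching posterior parameter: 11−9=2, 29−18=11, 22−18=4, 30−24=6.

Dirichlet(2, 11, 4, 6)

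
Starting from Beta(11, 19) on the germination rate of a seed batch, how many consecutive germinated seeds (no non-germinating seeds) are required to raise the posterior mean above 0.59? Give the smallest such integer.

k = 17

After k germinated seeds and 0 non-germinating seeds the posterior is Beta(11+k, 19), with mean (11+k)/(11+19+k).
Set (11+k)/(30+k) > 0.59 and solve: k > (0.59·30 − 11)/(1 − 0.59) = 16.341.
The smallest integer exceeding 16.341 is 17, and checking k=17: (28)/(47) = 0.5957 > 0.59.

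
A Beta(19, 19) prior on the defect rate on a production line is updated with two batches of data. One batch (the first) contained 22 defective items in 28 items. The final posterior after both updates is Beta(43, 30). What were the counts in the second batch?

Sequential conjugate updates are equivalent to a single update on the pooled data, so total successes = posterior α − prior α and total failures = posterior β − prior β.
Total across both batches: 43−19=24 defective items, 30−19=11 good items.
Subtract the first batch: 24−22=2 defective items and 11−6=5 good items.

2 defective items and 5 good items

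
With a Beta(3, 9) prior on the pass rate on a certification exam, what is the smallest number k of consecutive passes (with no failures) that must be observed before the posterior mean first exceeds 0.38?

After k passes and 0 failures the posterior is Beta(3+k, 9), with mean (3+k)/(3+9+k).
Set (3+k)/(12+k) > 0.38 and solve: k > (0.38·12 − 3)/(1 − 0.38) = 2.516.
The smallest integer exceeding 2.516 is 3.

k = 3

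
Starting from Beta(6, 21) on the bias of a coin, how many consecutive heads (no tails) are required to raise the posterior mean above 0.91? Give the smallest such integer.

k = 207

After k heads and 0 tails the posterior is Beta(6+k, 21), with mean (6+k)/(6+21+k).
Set (6+k)/(27+k) > 0.91 and solve: k > (0.91·27 − 6)/(1 − 0.91) = 206.333.
The smallest integer exceeding 206.333 is 207.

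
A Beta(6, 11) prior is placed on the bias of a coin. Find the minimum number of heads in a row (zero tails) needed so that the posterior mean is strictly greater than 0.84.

k = 52

After k heads and 0 tails the posterior is Beta(6+k, 11), with mean (6+k)/(6+11+k).
Set (6+k)/(17+k) > 0.84 and solve: k > (0.84·17 − 6)/(1 − 0.84) = 51.750.
The smallest integer exceeding 51.750 is 52, and checking k=52: (58)/(69) = 0.8406 > 0.84.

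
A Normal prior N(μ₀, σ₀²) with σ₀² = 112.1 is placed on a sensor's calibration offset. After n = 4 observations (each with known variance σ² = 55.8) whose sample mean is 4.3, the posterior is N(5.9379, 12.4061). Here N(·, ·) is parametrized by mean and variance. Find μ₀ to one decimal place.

μ₀ = 19.1

With known observation variance, the Normal–Normal posterior has precision τ_n = τ₀ + n/σ² and mean μ_n = (τ₀μ₀ + (n/σ²)x̄)/τ_n.
Here τ₀ = 1/112.1 = 0.008921 and τ_data = 4/55.8 = 0.071685, so τ_n = 0.080606.
Rearranging for μ₀: μ₀ = (μ_n·τ_n − τ_data·x̄)/τ₀ = (5.9379·0.080606 − 0.071685·4.3) / 0.008921 = 0.170385/0.008921 ≈ 19.1.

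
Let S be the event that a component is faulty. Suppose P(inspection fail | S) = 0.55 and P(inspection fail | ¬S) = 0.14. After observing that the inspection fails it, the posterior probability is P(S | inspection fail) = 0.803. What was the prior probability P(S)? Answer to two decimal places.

In odds form, posterior odds = prior odds × likelihood ratio, so prior odds = posterior odds ÷ LR.
Posterior odds = 0.803/(1−0.803) = 4.0761. LR = 0.55/0.14 = 3.9286.
Prior odds = 4.0761/3.9286 = 1.0375, so P(S) = 1.0375/(1+1.0375) ≈ 0.51.

P(S) = 0.51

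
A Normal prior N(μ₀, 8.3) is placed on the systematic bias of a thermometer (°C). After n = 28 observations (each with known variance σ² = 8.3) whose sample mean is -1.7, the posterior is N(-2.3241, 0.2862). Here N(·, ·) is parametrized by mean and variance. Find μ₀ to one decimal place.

With known observation variance, the Normal–Normal posterior has precision τ_n = τ₀ + n/σ² and mean μ_n = (τ₀μ₀ + (n/σ²)x̄)/τ_n.
Here τ₀ = 1/8.3 = 0.120482 and τ_data = 28/8.3 = 3.373494, so τ_n = 3.493976.
Rearranging for μ₀: μ₀ = (μ_n·τ_n − τ_data·x̄)/τ₀ = (-2.3241·3.493976 − 3.373494·-1.7) / 0.120482 = -2.385410/0.120482 ≈ -19.8.

μ₀ = -19.8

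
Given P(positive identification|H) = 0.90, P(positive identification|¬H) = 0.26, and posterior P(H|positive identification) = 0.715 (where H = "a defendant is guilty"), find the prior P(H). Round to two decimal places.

Bayes' rule in odds form gives O(H|E) = O(H)·[P(E|H)/P(E|¬H)], hence O(H) = O(H|E)/LR.
Posterior odds = 0.715/(1−0.715) = 2.5088. LR = 0.90/0.26 = 3.4615.
Prior odds = 2.5088/3.4615 = 0.7248, so P(H) = 0.7248/(1+0.7248) ≈ 0.42.

P(H) = 0.42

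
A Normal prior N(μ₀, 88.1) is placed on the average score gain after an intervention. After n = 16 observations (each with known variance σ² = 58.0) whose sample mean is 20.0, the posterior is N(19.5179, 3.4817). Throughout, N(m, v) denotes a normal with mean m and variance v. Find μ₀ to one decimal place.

μ₀ = 7.8

With known observation variance, the Normal–Normal posterior has precision τ_n = τ₀ + n/σ² and mean μ_n = (τ₀μ₀ + (n/σ²)x̄)/τ_n.
Here τ₀ = 1/88.1 = 0.011351 and τ_data = 16/58.0 = 0.275862, so τ_n = 0.287213.
Rearranging for μ₀: μ₀ = (μ_n·τ_n − τ_data·x̄)/τ₀ = (19.5179·0.287213 − 0.275862·20.0) / 0.011351 = 0.088555/0.011351 ≈ 7.8.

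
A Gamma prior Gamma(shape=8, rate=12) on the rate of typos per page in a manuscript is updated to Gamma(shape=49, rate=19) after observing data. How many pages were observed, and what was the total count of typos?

n = 7 pages with total 41 typos

A Gamma(α, β) prior (rate parametrization) on a Poisson rate with n observations summing to S gives posterior Gamma(α+S, β+n).
Matching: Σxᵢ = 49 − 8 = 41 and n = 19 − 12 = 7.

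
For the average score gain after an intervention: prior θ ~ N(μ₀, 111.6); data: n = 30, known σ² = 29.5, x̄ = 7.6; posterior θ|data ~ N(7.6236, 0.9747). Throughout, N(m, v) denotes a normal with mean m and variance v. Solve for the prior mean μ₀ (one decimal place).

With known observation variance, the Normal–Normal posterior has precision τ_n = τ₀ + n/σ² and mean μ_n = (τ₀μ₀ + (n/σ²)x̄)/τ_n.
Here τ₀ = 1/111.6 = 0.008961 and τ_data = 30/29.5 = 1.016949, so τ_n = 1.025910.
Rearranging for μ₀: μ₀ = (μ_n·τ_n − τ_data·x̄)/τ₀ = (7.6236·1.025910 − 1.016949·7.6) / 0.008961 = 0.092315/0.008961 ≈ 10.3.

μ₀ = 10.3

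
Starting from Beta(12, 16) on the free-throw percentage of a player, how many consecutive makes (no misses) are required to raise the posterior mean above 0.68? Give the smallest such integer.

After k makes and 0 misses the posterior is Beta(12+k, 16), with mean (12+k)/(12+16+k).
Set (12+k)/(28+k) > 0.68 and solve: k > (0.68·28 − 12)/(1 − 0.68) = 22.000.
The smallest integer exceeding 22.000 is 23.

k = 23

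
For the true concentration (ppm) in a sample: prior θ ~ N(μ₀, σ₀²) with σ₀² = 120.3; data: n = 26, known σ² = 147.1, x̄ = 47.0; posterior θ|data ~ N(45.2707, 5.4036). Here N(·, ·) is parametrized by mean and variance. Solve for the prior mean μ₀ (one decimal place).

The posterior mean is a precision-weighted average: μ_n = (τ₀μ₀ + τ_data·x̄)/(τ₀+τ_data), with τ₀=1/σ₀² and τ_data=n/σ².
Here τ₀ = 1/120.3 = 0.008313 and τ_data = 26/147.1 = 0.176751, so τ_n = 0.185064.
Rearranging for μ₀: μ₀ = (μ_n·τ_n − τ_data·x̄)/τ₀ = (45.2707·0.185064 − 0.176751·47.0) / 0.008313 = 0.070680/0.008313 ≈ 8.5.

μ₀ = 8.5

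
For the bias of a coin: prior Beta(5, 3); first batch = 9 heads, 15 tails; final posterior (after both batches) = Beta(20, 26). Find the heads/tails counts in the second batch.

6 heads and 8 tails

Sequential conjugate updates are equivalent to a single update on the pooled data, so total successes = posterior α − prior α and total failures = posterior β − prior β.
Total across both batches: 20−5=15 heads, 26−3=23 tails.
Subtract the first batch: 15−9=6 heads and 23−15=8 tails.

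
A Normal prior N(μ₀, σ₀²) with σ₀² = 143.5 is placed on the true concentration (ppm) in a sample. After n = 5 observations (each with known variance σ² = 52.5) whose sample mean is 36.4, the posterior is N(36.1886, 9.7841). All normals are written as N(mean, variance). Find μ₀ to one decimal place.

With known observation variance, the Normal–Normal posterior has precision τ_n = τ₀ + n/σ² and mean μ_n = (τ₀μ₀ + (n/σ²)x̄)/τ_n.
Here τ₀ = 1/143.5 = 0.006969 and τ_data = 5/52.5 = 0.095238, so τ_n = 0.102207.
Rearranging for μ₀: μ₀ = (μ_n·τ_n − τ_data·x̄)/τ₀ = (36.1886·0.102207 − 0.095238·36.4) / 0.006969 = 0.232065/0.006969 ≈ 33.3.

μ₀ = 33.3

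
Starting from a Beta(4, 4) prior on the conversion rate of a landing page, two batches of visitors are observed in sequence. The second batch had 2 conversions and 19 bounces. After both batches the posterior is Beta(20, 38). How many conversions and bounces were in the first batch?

Because Beta–binomial updating is additive in the counts, the combined data contributed (α_post−α_prior, β_post−β_prior) successes and failures.
Total across both batches: 20−4=16 conversions, 38−4=34 bounces.
Subtract the second batch: 16−2=14 conversions and 34−19=15 bounces.

14 conversions and 15 bounces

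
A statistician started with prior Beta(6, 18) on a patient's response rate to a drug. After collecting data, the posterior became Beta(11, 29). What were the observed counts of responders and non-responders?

5 responders and 11 non-responders

A Beta(α, β) prior with s successes and f failures in binomial data gives a Beta(α+s, β+f) posterior.
Match parameters: s=11−6=5, f=29−18=11.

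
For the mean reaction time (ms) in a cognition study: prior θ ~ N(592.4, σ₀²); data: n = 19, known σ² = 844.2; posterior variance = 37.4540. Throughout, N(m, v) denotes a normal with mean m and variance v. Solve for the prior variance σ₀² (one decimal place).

For the Normal–Normal model with known σ², precisions add: τ_n = τ₀ + n/σ².
So 1/σ₀² = 1/37.4540 − 19/844.2 = 0.026699 − 0.022507 = 0.004192.
Hence σ₀² = 1/0.004192 ≈ 238.5.

σ₀² = 238.5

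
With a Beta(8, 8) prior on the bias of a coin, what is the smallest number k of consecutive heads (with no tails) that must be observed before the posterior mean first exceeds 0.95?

k = 145

After k heads and 0 tails the posterior is Beta(8+k, 8), with mean (8+k)/(8+8+k).
Set (8+k)/(16+k) > 0.95 and solve: k > (0.95·16 − 8)/(1 − 0.95) = 144.000.
The smallest integer exceeding 144.000 is 145, and checking k=145: (153)/(161) = 0.9503 > 0.95.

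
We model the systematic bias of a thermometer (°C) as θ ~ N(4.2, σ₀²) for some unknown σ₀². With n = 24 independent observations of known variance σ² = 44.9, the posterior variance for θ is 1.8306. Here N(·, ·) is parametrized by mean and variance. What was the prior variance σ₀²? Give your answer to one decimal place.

Posterior precision equals prior precision plus data precision: 1/σ_n² = 1/σ₀² + n/σ².
So 1/σ₀² = 1/1.8306 − 24/44.9 = 0.546269 − 0.534521 = 0.011748.
Hence σ₀² = 1/0.011748 ≈ 85.1.

σ₀² = 85.1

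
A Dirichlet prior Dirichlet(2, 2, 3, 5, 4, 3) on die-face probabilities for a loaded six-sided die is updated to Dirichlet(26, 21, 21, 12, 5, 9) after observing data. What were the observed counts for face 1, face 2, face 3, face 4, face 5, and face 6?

counts (24, 19, 18, 7, 1, 6)

For a Dirichlet(α) prior with multinomial counts c, the posterior is Dirichlet(α + c) componentwise.
Counts are posterior − prior componentwise: 26−2=24, 21−2=19, 21−3=18, 12−5=7, 5−4=1, 9−3=6.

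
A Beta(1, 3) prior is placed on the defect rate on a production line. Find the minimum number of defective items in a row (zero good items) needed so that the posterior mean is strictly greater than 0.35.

After k defective items and 0 good items the posterior is Beta(1+k, 3), with mean (1+k)/(1+3+k).
Set (1+k)/(4+k) > 0.35 and solve: k > (0.35·4 − 1)/(1 − 0.35) = 0.615.
The smallest integer exceeding 0.615 is 1.

k = 1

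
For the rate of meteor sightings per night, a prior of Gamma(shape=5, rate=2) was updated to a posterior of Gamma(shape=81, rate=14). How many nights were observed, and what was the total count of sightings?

n = 12 nights with total 76 sightings

Gamma–Poisson conjugacy: posterior shape = α + Σxᵢ, posterior rate = β + n.
Matching: Σxᵢ = 81 − 5 = 76 and n = 14 − 2 = 12.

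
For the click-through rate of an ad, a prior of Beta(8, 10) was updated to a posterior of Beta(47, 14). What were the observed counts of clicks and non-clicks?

39 clicks and 4 non-clicks

Under Beta–binomial conjugacy the posterior parameters are (a+s, b+f).
So s = 47 − 8 = 39 and f = 14 − 10 = 4.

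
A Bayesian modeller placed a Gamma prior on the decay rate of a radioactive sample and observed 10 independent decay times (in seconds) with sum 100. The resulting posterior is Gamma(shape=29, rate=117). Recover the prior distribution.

Gamma(shape=19, rate=17)

Gamma–exponential conjugacy: posterior shape = α + n, posterior rate = β + Σtᵢ.
So α = 29 − 10 = 19 and β = 117 − 100 = 17.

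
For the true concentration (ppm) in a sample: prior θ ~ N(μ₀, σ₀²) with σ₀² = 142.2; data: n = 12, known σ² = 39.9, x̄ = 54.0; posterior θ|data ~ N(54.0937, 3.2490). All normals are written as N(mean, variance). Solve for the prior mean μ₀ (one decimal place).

With known observation variance, the Normal–Normal posterior has precision τ_n = τ₀ + n/σ² and mean μ_n = (τ₀μ₀ + (n/σ²)x̄)/τ_n.
Here τ₀ = 1/142.2 = 0.007032 and τ_data = 12/39.9 = 0.300752, so τ_n = 0.307784.
Rearranging for μ₀: μ₀ = (μ_n·τ_n − τ_data·x̄)/τ₀ = (54.0937·0.307784 − 0.300752·54.0) / 0.007032 = 0.408567/0.007032 ≈ 58.1.

μ₀ = 58.1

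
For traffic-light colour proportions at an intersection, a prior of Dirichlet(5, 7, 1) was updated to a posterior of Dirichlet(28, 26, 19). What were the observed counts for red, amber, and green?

counts (23, 19, 18)

For a Dirichlet(α) prior with multinomial counts c, the posterior is Dirichlet(α + c) componentwise.
Counts are posterior − prior componentwise: 28−5=23, 26−7=19, 19−1=18.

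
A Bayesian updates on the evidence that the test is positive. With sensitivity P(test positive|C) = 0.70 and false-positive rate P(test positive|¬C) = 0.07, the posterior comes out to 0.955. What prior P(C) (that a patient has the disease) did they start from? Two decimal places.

P(C) = 0.68

In odds form, posterior odds = prior odds × likelihood ratio, so prior odds = posterior odds ÷ LR.
Posterior odds = 0.955/(1−0.955) = 21.2222. LR = 0.70/0.07 = 10.0000.
Prior odds = 21.2222/10.0000 = 2.1222, so P(C) = 2.1222/(1+2.1222) ≈ 0.68.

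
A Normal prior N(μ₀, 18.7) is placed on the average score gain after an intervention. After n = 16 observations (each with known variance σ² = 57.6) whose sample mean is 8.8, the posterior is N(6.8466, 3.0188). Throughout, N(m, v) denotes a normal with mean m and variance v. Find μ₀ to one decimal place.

With known observation variance, the Normal–Normal posterior has precision τ_n = τ₀ + n/σ² and mean μ_n = (τ₀μ₀ + (n/σ²)x̄)/τ_n.
Here τ₀ = 1/18.7 = 0.053476 and τ_data = 16/57.6 = 0.277778, so τ_n = 0.331254.
Rearranging for μ₀: μ₀ = (μ_n·τ_n − τ_data·x̄)/τ₀ = (6.8466·0.331254 − 0.277778·8.8) / 0.053476 = -0.176483/0.053476 ≈ -3.3.

μ₀ = -3.3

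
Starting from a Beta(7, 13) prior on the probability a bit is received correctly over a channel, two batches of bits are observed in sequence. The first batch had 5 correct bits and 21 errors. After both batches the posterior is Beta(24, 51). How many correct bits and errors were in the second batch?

12 correct bits and 17 errors

Because Beta–binomial updating is additive in the counts, the combined data contributed (α_post−α_prior, β_post−β_prior) successes and failures.
Total across both batches: 24−7=17 correct bits, 51−13=38 errors.
Subtract the first batch: 17−5=12 correct bits and 38−21=17 errors.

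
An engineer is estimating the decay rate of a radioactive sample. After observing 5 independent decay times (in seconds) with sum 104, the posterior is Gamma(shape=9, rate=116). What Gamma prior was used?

Gamma(shape=4, rate=12)

Gamma–exponential conjugacy: posterior shape = α + n, posterior rate = β + Σtᵢ.
So α = 9 − 5 = 4 and β = 116 − 104 = 12.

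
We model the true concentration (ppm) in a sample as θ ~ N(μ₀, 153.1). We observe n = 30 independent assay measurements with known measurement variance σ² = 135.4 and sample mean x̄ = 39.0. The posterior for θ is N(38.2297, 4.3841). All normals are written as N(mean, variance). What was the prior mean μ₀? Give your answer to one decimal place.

μ₀ = 12.1

The posterior mean is a precision-weighted average: μ_n = (τ₀μ₀ + τ_data·x̄)/(τ₀+τ_data), with τ₀=1/σ₀² and τ_data=n/σ².
Here τ₀ = 1/153.1 = 0.006532 and τ_data = 30/135.4 = 0.221566, so τ_n = 0.228098.
Rearranging for μ₀: μ₀ = (μ_n·τ_n − τ_data·x̄)/τ₀ = (38.2297·0.228098 − 0.221566·39.0) / 0.006532 = 0.079044/0.006532 ≈ 12.1.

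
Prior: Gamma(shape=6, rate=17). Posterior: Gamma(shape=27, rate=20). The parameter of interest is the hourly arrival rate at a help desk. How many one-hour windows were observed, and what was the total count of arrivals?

n = 3 one-hour windows with total 21 arrivals

Gamma–Poisson conjugacy: posterior shape = α + Σxᵢ, posterior rate = β + n.
Matching: Σxᵢ = 27 − 6 = 21 and n = 20 − 17 = 3.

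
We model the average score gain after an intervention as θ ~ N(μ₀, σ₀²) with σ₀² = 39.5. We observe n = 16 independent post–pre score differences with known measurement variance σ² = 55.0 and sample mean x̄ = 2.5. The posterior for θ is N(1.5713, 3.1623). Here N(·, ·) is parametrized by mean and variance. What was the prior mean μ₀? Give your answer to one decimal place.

The posterior mean is a precision-weighted average: μ_n = (τ₀μ₀ + τ_data·x̄)/(τ₀+τ_data), with τ₀=1/σ₀² and τ_data=n/σ².
Here τ₀ = 1/39.5 = 0.025316 and τ_data = 16/55.0 = 0.290909, so τ_n = 0.316225.
Rearranging for μ₀: μ₀ = (μ_n·τ_n − τ_data·x̄)/τ₀ = (1.5713·0.316225 − 0.290909·2.5) / 0.025316 = -0.230388/0.025316 ≈ -9.1.

μ₀ = -9.1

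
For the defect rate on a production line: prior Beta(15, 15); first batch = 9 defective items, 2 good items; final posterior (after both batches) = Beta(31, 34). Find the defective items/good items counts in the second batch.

7 defective items and 17 good items

Because Beta–binomial updating is additive in the counts, the combined data contributed (α_post−α_prior, β_post−β_prior) successes and failures.
Total across both batches: 31−15=16 defective items, 34−15=19 good items.
Subtract the first batch: 16−9=7 defective items and 19−2=17 good items.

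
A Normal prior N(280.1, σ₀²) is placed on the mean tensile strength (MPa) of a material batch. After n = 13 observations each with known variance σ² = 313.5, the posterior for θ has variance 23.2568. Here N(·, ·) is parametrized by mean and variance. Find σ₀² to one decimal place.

σ₀² = 653.2

Posterior precision equals prior precision plus data precision: 1/σ_n² = 1/σ₀² + n/σ².
So 1/σ₀² = 1/23.2568 − 13/313.5 = 0.042998 − 0.041467 = 0.001531.
Hence σ₀² = 1/0.001531 ≈ 653.2.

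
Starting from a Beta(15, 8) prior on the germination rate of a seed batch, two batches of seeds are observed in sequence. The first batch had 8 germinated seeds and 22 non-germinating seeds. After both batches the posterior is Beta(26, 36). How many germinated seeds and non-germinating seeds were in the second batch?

3 germinated seeds and 6 non-germinating seeds

Sequential conjugate updates are equivalent to a single update on the pooled data, so total successes = posterior α − prior α and total failures = posterior β − prior β.
Total across both batches: 26−15=11 germinated seeds, 36−8=28 non-germinating seeds.
Subtract the first batch: 11−8=3 germinated seeds and 28−22=6 non-germinating seeds.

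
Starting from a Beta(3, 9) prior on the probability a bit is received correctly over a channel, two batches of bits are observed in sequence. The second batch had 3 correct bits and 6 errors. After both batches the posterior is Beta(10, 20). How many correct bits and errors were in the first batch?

4 correct bits and 5 errors

Because Beta–binomial updating is additive in the counts, the combined data contributed (α_post−α_prior, β_post−β_prior) successes and failures.
Total across both batches: 10−3=7 correct bits, 20−9=11 errors.
Subtract the second batch: 7−3=4 correct bits and 11−6=5 errors.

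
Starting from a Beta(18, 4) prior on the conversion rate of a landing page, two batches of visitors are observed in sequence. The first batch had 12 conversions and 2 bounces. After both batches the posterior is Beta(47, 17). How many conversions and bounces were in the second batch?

17 conversions and 11 bounces

Because Beta–binomial updating is additive in the counts, the combined data contributed (α_post−α_prior, β_post−β_prior) successes and failures.
Total across both batches: 47−18=29 conversions, 17−4=13 bounces.
Subtract the first batch: 29−12=17 conversions and 13−2=11 bounces.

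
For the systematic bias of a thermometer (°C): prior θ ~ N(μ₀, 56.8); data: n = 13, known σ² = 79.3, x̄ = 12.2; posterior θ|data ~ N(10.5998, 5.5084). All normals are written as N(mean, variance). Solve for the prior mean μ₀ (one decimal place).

The posterior mean is a precision-weighted average: μ_n = (τ₀μ₀ + τ_data·x̄)/(τ₀+τ_data), with τ₀=1/σ₀² and τ_data=n/σ².
Here τ₀ = 1/56.8 = 0.017606 and τ_data = 13/79.3 = 0.163934, so τ_n = 0.181540.
Rearranging for μ₀: μ₀ = (μ_n·τ_n − τ_data·x̄)/τ₀ = (10.5998·0.181540 − 0.163934·12.2) / 0.017606 = -0.075707/0.017606 ≈ -4.3.

μ₀ = -4.3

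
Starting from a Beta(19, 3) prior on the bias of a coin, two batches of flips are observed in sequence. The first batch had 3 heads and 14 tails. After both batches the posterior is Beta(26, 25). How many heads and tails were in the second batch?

Sequential conjugate updates are equivalent to a single update on the pooled data, so total successes = posterior α − prior α and total failures = posterior β − prior β.
Total across both batches: 26−19=7 heads, 25−3=22 tails.
Subtract the first batch: 7−3=4 heads and 22−14=8 tails.

4 heads and 8 tails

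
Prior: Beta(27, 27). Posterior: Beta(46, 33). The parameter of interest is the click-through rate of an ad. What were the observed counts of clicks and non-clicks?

A Beta(a, b) prior with s successes and f failures in binomial data gives a Beta(a+s, b+f) posterior.
Match parameters: s=46−27=19, f=33−27=6.

19 clicks and 6 non-clicks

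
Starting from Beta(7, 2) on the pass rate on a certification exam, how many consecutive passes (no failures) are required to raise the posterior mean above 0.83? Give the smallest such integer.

After k passes and 0 failures the posterior is Beta(7+k, 2), with mean (7+k)/(7+2+k).
Set (7+k)/(9+k) > 0.83 and solve: k > (0.83·9 − 7)/(1 − 0.83) = 2.765.
The smallest integer exceeding 2.765 is 3, and checking k=3: (10)/(12) = 0.8333 > 0.83.

k = 3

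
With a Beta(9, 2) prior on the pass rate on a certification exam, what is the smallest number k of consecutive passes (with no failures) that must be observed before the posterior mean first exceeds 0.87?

k = 5

After k passes and 0 failures the posterior is Beta(9+k, 2), with mean (9+k)/(9+2+k).
Set (9+k)/(11+k) > 0.87 and solve: k > (0.87·11 − 9)/(1 − 0.87) = 4.385.
The smallest integer exceeding 4.385 is 5, and checking k=5: (14)/(16) = 0.8750 > 0.87.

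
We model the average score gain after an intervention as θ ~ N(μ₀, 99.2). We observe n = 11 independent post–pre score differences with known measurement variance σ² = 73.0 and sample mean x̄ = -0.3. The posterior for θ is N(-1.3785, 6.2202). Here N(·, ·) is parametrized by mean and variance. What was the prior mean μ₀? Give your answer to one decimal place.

μ₀ = -17.5

The posterior mean is a precision-weighted average: μ_n = (τ₀μ₀ + τ_data·x̄)/(τ₀+τ_data), with τ₀=1/σ₀² and τ_data=n/σ².
Here τ₀ = 1/99.2 = 0.010081 and τ_data = 11/73.0 = 0.150685, so τ_n = 0.160766.
Rearranging for μ₀: μ₀ = (μ_n·τ_n − τ_data·x̄)/τ₀ = (-1.3785·0.160766 − 0.150685·-0.3) / 0.010081 = -0.176410/0.010081 ≈ -17.5.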